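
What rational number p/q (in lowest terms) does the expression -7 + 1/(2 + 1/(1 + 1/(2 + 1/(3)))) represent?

Start with 3.
2 + 1/(3/1) = 2 + 1/3 = 7/3
1 + 1/(7/3) = 1 + 3/7 = 10/7
2 + 1/(10/7) = 2 + 7/10 = 27/10
-7 + 1/(27/10) = -7 + 10/27 = -179/27

-179/27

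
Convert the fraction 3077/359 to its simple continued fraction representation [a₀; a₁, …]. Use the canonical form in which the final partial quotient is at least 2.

[8; 1, 1, 3, 51]

⌊3077/359⌋ = 8, remainder 205
⌊359/205⌋ = 1, remainder 154
⌊205/154⌋ = 1, remainder 51
⌊154/51⌋ = 3, remainder 1
⌊51/1⌋ = 51, remainder 0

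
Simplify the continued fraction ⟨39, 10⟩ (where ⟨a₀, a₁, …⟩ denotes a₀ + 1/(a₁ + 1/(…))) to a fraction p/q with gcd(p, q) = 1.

Build up convergents one term at a time:
a_0 = 39: 39/1
a_1 = 10: 391/10

391/10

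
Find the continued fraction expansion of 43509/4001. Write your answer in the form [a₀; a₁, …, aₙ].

⌊43509/4001⌋ = 10, remainder 3499
⌊4001/3499⌋ = 1, remainder 502
⌊3499/502⌋ = 6, remainder 487
⌊502/487⌋ = 1, remainder 15
⌊487/15⌋ = 32, remainder 7
⌊15/7⌋ = 2, remainder 1
⌊7/1⌋ = 7, remainder 0

[10; 1, 6, 1, 32, 2, 7]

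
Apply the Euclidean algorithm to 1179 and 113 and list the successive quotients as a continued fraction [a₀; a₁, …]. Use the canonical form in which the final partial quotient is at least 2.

1179 ÷ 113 → quotient 10, remainder 49
113 ÷ 49 → quotient 2, remainder 15
49 ÷ 15 → quotient 3, remainder 4
15 ÷ 4 → quotient 3, remainder 3
4 ÷ 3 → quotient 1, remainder 1
3 ÷ 1 → quotient 3, remainder 0

[10; 2, 3, 3, 1, 3]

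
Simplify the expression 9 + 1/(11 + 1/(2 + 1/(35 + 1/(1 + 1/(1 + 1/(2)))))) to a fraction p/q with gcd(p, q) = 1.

37702/4149

Start with 2.
1 + 1/(2/1) = 1 + 1/2 = 3/2
1 + 1/(3/2) = 1 + 2/3 = 5/3
35 + 1/(5/3) = 35 + 3/5 = 178/5
2 + 1/(178/5) = 2 + 5/178 = 361/178
11 + 1/(361/178) = 11 + 178/361 = 4149/361
9 + 1/(4149/361) = 9 + 361/4149 = 37702/4149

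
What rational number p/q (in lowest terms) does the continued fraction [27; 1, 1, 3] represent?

193/7

a_0 = 27: 27/1
a_1 = 1: 28/1
a_2 = 1: 55/2
a_3 = 3: 193/7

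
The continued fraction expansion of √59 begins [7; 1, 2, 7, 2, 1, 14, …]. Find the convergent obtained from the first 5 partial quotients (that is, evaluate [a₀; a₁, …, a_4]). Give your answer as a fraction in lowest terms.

Use the convergent recurrence hₖ = aₖ·hₖ₋₁ + hₖ₋₂ (and likewise for the denominators kₖ):
a_0 = 7: 7/1
a_1 = 1: 8/1
a_2 = 2: 23/3
a_3 = 7: 169/22
a_4 = 2: 361/47

361/47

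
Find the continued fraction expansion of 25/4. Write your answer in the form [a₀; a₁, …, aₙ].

Repeatedly divide and take the remainder:
⌊25/4⌋ = 6, remainder 1
⌊4/1⌋ = 4, remainder 0

[6; 4]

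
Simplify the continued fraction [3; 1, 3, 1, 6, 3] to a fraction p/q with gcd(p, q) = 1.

406/107

a_0 = 3: 3/1
a_1 = 1: 4/1
a_2 = 3: 15/4
a_3 = 1: 19/5
a_4 = 6: 129/34
a_5 = 3: 406/107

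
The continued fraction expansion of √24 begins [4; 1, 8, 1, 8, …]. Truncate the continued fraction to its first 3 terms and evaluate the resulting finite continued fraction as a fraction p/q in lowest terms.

a_0 = 4: 4/1
a_1 = 1: 5/1
a_2 = 8: 44/9

44/9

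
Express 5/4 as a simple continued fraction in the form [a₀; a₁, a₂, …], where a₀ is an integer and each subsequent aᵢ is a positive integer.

[1; 4]

5 = 1·4 + 1, so a_0 = 1
4 = 4·1 + 0, so a_1 = 4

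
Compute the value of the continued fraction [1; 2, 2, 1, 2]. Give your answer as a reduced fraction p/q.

27/19

Collapse the nested fraction from the inside out:
Start with 2.
1 + 1/(2/1) = 1 + 1/2 = 3/2
2 + 1/(3/2) = 2 + 2/3 = 8/3
2 + 1/(8/3) = 2 + 3/8 = 19/8
1 + 1/(19/8) = 1 + 8/19 = 27/19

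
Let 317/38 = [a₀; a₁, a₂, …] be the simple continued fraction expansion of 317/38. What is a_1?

2

317 ÷ 38 → quotient 8, remainder 13
38 ÷ 13 → quotient 2, remainder 12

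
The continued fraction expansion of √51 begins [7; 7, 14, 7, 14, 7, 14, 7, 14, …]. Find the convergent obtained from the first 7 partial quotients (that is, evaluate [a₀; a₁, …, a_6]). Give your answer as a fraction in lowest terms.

7068593/989801

Collapse the nested fraction from the inside out:
Start with 14.
7 + 1/(14/1) = 7 + 1/14 = 99/14
14 + 1/(99/14) = 14 + 14/99 = 1400/99
7 + 1/(1400/99) = 7 + 99/1400 = 9899/1400
14 + 1/(9899/1400) = 14 + 1400/9899 = 139986/9899
7 + 1/(139986/9899) = 7 + 9899/139986 = 989801/139986
7 + 1/(989801/139986) = 7 + 139986/989801 = 7068593/989801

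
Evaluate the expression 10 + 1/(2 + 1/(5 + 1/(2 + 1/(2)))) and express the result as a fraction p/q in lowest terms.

a_0 = 10: 10/1
a_1 = 2: 21/2
a_2 = 5: 115/11
a_3 = 2: 251/24
a_4 = 2: 617/59

617/59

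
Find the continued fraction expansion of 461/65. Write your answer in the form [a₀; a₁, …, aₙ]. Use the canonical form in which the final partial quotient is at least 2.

461 = 7·65 + 6, so a_0 = 7
65 = 10·6 + 5, so a_1 = 10
6 = 1·5 + 1, so a_2 = 1
5 = 5·1 + 0, so a_3 = 5

[7; 10, 1, 5]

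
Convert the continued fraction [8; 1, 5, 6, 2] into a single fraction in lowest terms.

Use the convergent recurrence hₖ = aₖ·hₖ₋₁ + hₖ₋₂ (and likewise for the denominators kₖ):
a_0 = 8: 8/1
a_1 = 1: 9/1
a_2 = 5: 53/6
a_3 = 6: 327/37
a_4 = 2: 707/80

707/80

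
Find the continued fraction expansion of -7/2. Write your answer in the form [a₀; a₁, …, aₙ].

-7 = -4·2 + 1, so a_0 = -4
2 = 2·1 + 0, so a_1 = 2

[-4; 2]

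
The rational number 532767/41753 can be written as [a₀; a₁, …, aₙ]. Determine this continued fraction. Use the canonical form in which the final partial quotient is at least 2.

[12; 1, 3, 6, 52, 32]

532767 ÷ 41753 → quotient 12, remainder 31731
41753 ÷ 31731 → quotient 1, remainder 10022
31731 ÷ 10022 → quotient 3, remainder 1665
10022 ÷ 1665 → quotient 6, remainder 32
1665 ÷ 32 → quotient 52, remainder 1
32 ÷ 1 → quotient 32, remainder 0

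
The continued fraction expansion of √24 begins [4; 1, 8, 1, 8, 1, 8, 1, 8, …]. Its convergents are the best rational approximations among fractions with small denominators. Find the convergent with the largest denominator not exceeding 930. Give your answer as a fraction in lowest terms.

4316/881

a_0 = 4: 4/1  (≤ bound)
a_1 = 1: 5/1  (≤ bound)
a_2 = 8: 44/9  (≤ bound)
a_3 = 1: 49/10  (≤ bound)
a_4 = 8: 436/89  (≤ bound)
a_5 = 1: 485/99  (≤ bound)
a_6 = 8: 4316/881  (≤ bound)
a_7 = 1: 4801/980  (> 930, stop)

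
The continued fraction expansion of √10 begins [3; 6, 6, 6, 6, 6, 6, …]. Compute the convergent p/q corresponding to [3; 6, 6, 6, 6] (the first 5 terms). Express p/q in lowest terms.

4443/1405

Start with 6.
6 + 1/(6/1) = 6 + 1/6 = 37/6
6 + 1/(37/6) = 6 + 6/37 = 228/37
6 + 1/(228/37) = 6 + 37/228 = 1405/228
3 + 1/(1405/228) = 3 + 228/1405 = 4443/1405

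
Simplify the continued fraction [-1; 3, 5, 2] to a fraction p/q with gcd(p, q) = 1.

Start with 2.
5 + 1/(2/1) = 5 + 1/2 = 11/2
3 + 1/(11/2) = 3 + 2/11 = 35/11
-1 + 1/(35/11) = -1 + 11/35 = -24/35

-24/35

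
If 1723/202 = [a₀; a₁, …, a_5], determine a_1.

⌊1723/202⌋ = 8, remainder 107
⌊202/107⌋ = 1, remainder 95

1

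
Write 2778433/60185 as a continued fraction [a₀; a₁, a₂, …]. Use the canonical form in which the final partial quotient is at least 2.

[46; 6, 15, 2, 1, 30, 7]

Apply division with remainder until the remainder is 0:
2778433 ÷ 60185 → quotient 46, remainder 9923
60185 ÷ 9923 → quotient 6, remainder 647
9923 ÷ 647 → quotient 15, remainder 218
647 ÷ 218 → quotient 2, remainder 211
218 ÷ 211 → quotient 1, remainder 7
211 ÷ 7 → quotient 30, remainder 1
7 ÷ 1 → quotient 7, remainder 0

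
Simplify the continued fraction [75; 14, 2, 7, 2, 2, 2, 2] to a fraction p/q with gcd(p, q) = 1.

498534/6641

Use the convergent recurrence hₖ = aₖ·hₖ₋₁ + hₖ₋₂ (and likewise for the denominators kₖ):
a_0 = 75: 75/1
a_1 = 14: 1051/14
a_2 = 2: 2177/29
a_3 = 7: 16290/217
a_4 = 2: 34757/463
a_5 = 2: 85804/1143
a_6 = 2: 206365/2749
a_7 = 2: 498534/6641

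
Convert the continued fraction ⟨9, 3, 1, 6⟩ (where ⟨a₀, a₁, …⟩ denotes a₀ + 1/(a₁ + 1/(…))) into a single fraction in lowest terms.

250/27

a_0 = 9: 9/1
a_1 = 3: 28/3
a_2 = 1: 37/4
a_3 = 6: 250/27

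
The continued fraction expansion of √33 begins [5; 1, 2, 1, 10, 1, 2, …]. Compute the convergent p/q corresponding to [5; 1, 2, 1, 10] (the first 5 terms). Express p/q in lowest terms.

Start with 10.
1 + 1/(10/1) = 1 + 1/10 = 11/10
2 + 1/(11/10) = 2 + 10/11 = 32/11
1 + 1/(32/11) = 1 + 11/32 = 43/32
5 + 1/(43/32) = 5 + 32/43 = 247/43

247/43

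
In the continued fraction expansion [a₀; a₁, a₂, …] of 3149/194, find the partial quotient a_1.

4

⌊3149/194⌋ = 16, remainder 45
⌊194/45⌋ = 4, remainder 14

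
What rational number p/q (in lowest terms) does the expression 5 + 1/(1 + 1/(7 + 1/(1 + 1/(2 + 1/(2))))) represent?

a_0 = 5: 5/1
a_1 = 1: 6/1
a_2 = 7: 47/8
a_3 = 1: 53/9
a_4 = 2: 153/26
a_5 = 2: 359/61

359/61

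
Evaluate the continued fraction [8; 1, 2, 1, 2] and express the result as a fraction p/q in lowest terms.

a_0 = 8: 8/1
a_1 = 1: 9/1
a_2 = 2: 26/3
a_3 = 1: 35/4
a_4 = 2: 96/11

96/11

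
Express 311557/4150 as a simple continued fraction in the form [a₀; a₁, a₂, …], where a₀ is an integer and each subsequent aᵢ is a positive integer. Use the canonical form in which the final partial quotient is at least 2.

[75; 13, 1, 1, 13, 2, 5]

311557 = 75·4150 + 307, so a_0 = 75
4150 = 13·307 + 159, so a_1 = 13
307 = 1·159 + 148, so a_2 = 1
159 = 1·148 + 11, so a_3 = 1
148 = 13·11 + 5, so a_4 = 13
11 = 2·5 + 1, so a_5 = 2
5 = 5·1 + 0, so a_6 = 5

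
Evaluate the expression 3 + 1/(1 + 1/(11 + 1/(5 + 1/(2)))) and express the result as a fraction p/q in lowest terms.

a_0 = 3: 3/1
a_1 = 1: 4/1
a_2 = 11: 47/12
a_3 = 5: 239/61
a_4 = 2: 525/134

525/134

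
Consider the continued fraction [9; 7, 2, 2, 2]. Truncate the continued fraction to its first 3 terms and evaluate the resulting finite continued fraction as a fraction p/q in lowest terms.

Use the convergent recurrence hₖ = aₖ·hₖ₋₁ + hₖ₋₂ (and likewise for the denominators kₖ):
a_0 = 9: 9/1
a_1 = 7: 64/7
a_2 = 2: 137/15

137/15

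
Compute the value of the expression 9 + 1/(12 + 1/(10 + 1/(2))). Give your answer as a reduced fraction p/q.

2307/254

Work from the innermost term outward:
Start with 2.
10 + 1/(2/1) = 10 + 1/2 = 21/2
12 + 1/(21/2) = 12 + 2/21 = 254/21
9 + 1/(254/21) = 9 + 21/254 = 2307/254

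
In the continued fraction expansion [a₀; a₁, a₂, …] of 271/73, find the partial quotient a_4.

Run the Euclidean algorithm, recording each quotient:
271 ÷ 73 → quotient 3, remainder 52
73 ÷ 52 → quotient 1, remainder 21
52 ÷ 21 → quotient 2, remainder 10
21 ÷ 10 → quotient 2, remainder 1
10 ÷ 1 → quotient 10, remainder 0

10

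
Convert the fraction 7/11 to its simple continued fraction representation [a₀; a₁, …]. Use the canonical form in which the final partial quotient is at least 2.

[0; 1, 1, 1, 3]

⌊7/11⌋ = 0, remainder 7
⌊11/7⌋ = 1, remainder 4
⌊7/4⌋ = 1, remainder 3
⌊4/3⌋ = 1, remainder 1
⌊3/1⌋ = 3, remainder 0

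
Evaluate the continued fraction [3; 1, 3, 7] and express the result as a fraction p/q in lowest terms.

109/29

a_0 = 3: 3/1
a_1 = 1: 4/1
a_2 = 3: 15/4
a_3 = 7: 109/29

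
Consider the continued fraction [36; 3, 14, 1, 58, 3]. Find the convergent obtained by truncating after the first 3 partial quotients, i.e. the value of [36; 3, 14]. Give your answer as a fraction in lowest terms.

1562/43

Start with 14.
3 + 1/(14/1) = 3 + 1/14 = 43/14
36 + 1/(43/14) = 36 + 14/43 = 1562/43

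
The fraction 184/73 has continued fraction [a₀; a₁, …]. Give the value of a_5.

⌊184/73⌋ = 2, remainder 38
⌊73/38⌋ = 1, remainder 35
⌊38/35⌋ = 1, remainder 3
⌊35/3⌋ = 11, remainder 2
⌊3/2⌋ = 1, remainder 1
⌊2/1⌋ = 2, remainder 0

2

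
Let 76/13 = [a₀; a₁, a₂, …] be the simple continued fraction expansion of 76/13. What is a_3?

76 ÷ 13 → quotient 5, remainder 11
13 ÷ 11 → quotient 1, remainder 2
11 ÷ 2 → quotient 5, remainder 1
2 ÷ 1 → quotient 2, remainder 0

2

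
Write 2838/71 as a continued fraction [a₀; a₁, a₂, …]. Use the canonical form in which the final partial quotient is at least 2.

[39; 1, 34, 2]

Repeatedly divide and take the remainder:
2838 ÷ 71 → quotient 39, remainder 69
71 ÷ 69 → quotient 1, remainder 2
69 ÷ 2 → quotient 34, remainder 1
2 ÷ 1 → quotient 2, remainder 0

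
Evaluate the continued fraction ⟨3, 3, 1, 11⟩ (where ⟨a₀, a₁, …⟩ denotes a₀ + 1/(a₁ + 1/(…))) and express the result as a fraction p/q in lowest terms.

Start with 11.
1 + 1/(11/1) = 1 + 1/11 = 12/11
3 + 1/(12/11) = 3 + 11/12 = 47/12
3 + 1/(47/12) = 3 + 12/47 = 153/47

153/47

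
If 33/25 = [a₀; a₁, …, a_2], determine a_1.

33 ÷ 25 → quotient 1, remainder 8
25 ÷ 8 → quotient 3, remainder 1

3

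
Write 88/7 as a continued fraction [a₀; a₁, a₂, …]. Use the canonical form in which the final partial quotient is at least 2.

⌊88/7⌋ = 12, remainder 4
⌊7/4⌋ = 1, remainder 3
⌊4/3⌋ = 1, remainder 1
⌊3/1⌋ = 3, remainder 0

[12; 1, 1, 3]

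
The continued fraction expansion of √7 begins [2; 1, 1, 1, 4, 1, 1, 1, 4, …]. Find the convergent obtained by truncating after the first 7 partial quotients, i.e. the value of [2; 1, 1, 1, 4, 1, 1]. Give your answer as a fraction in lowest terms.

82/31

Build up convergents one term at a time:
a_0 = 2: 2/1
a_1 = 1: 3/1
a_2 = 1: 5/2
a_3 = 1: 8/3
a_4 = 4: 37/14
a_5 = 1: 45/17
a_6 = 1: 82/31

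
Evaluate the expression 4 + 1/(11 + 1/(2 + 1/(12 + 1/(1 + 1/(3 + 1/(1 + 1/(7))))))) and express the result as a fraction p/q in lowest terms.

48661/11906

a_0 = 4: 4/1
a_1 = 11: 45/11
a_2 = 2: 94/23
a_3 = 12: 1173/287
a_4 = 1: 1267/310
a_5 = 3: 4974/1217
a_6 = 1: 6241/1527
a_7 = 7: 48661/11906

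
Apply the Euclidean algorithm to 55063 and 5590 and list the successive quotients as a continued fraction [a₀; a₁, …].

[9; 1, 5, 1, 2, 8, 1, 29]

55063 = 9·5590 + 4753, so a_0 = 9
5590 = 1·4753 + 837, so a_1 = 1
4753 = 5·837 + 568, so a_2 = 5
837 = 1·568 + 269, so a_3 = 1
568 = 2·269 + 30, so a_4 = 2
269 = 8·30 + 29, so a_5 = 8
30 = 1·29 + 1, so a_6 = 1
29 = 29·1 + 0, so a_7 = 29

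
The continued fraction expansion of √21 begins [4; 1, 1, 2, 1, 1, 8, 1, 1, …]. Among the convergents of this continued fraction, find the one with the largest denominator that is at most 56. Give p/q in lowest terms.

55/12

List convergents until the denominator exceeds the bound:
a_0 = 4: 4/1  (≤ bound)
a_1 = 1: 5/1  (≤ bound)
a_2 = 1: 9/2  (≤ bound)
a_3 = 2: 23/5  (≤ bound)
a_4 = 1: 32/7  (≤ bound)
a_5 = 1: 55/12  (≤ bound)
a_6 = 8: 472/103  (> 56, stop)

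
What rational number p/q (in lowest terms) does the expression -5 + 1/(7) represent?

-34/7

a_0 = -5: -5/1
a_1 = 7: -34/7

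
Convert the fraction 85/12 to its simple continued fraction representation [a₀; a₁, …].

[7; 12]

Apply division with remainder until the remainder is 0:
85 = 7·12 + 1, so a_0 = 7
12 = 12·1 + 0, so a_1 = 12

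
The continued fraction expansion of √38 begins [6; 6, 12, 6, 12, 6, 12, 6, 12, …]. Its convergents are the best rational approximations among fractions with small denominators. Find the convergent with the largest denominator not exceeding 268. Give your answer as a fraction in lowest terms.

a_0 = 6: 6/1  (≤ bound)
a_1 = 6: 37/6  (≤ bound)
a_2 = 12: 450/73  (≤ bound)
a_3 = 6: 2737/444  (> 268, stop)

450/73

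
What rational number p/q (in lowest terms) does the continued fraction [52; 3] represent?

157/3

a_0 = 52: 52/1
a_1 = 3: 157/3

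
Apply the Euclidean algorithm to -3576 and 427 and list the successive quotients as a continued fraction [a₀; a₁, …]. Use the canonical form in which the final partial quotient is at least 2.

Repeatedly divide and take the remainder:
-3576 = -9·427 + 267, so a_0 = -9
427 = 1·267 + 160, so a_1 = 1
267 = 1·160 + 107, so a_2 = 1
160 = 1·107 + 53, so a_3 = 1
107 = 2·53 + 1, so a_4 = 2
53 = 53·1 + 0, so a_5 = 53

[-9; 1, 1, 1, 2, 53]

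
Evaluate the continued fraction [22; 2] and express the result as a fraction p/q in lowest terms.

45/2

Collapse the nested fraction from the inside out:
Start with 2.
22 + 1/(2/1) = 22 + 1/2 = 45/2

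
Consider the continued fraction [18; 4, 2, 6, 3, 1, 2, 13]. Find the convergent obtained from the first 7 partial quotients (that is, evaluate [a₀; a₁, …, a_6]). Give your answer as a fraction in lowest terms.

12119/665

Build up convergents one term at a time:
a_0 = 18: 18/1
a_1 = 4: 73/4
a_2 = 2: 164/9
a_3 = 6: 1057/58
a_4 = 3: 3335/183
a_5 = 1: 4392/241
a_6 = 2: 12119/665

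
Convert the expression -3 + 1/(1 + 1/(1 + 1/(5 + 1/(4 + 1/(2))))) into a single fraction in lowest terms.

-253/103

Build up convergents one term at a time:
a_0 = -3: -3/1
a_1 = 1: -2/1
a_2 = 1: -5/2
a_3 = 5: -27/11
a_4 = 4: -113/46
a_5 = 2: -253/103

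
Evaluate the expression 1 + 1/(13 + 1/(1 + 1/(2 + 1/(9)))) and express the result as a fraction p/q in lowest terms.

Build up convergents one term at a time:
a_0 = 1: 1/1
a_1 = 13: 14/13
a_2 = 1: 15/14
a_3 = 2: 44/41
a_4 = 9: 411/383

411/383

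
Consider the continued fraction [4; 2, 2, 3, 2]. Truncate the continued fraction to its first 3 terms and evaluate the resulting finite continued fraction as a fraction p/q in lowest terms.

Work from the innermost term outward:
Start with 2.
2 + 1/(2/1) = 2 + 1/2 = 5/2
4 + 1/(5/2) = 4 + 2/5 = 22/5

22/5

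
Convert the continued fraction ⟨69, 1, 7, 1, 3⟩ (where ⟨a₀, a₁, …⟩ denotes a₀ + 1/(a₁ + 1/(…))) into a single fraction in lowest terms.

2446/35

Start with 3.
1 + 1/(3/1) = 1 + 1/3 = 4/3
7 + 1/(4/3) = 7 + 3/4 = 31/4
1 + 1/(31/4) = 1 + 4/31 = 35/31
69 + 1/(35/31) = 69 + 31/35 = 2446/35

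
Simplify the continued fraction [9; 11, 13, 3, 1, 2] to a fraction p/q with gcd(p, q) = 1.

Start with 2.
1 + 1/(2/1) = 1 + 1/2 = 3/2
3 + 1/(3/2) = 3 + 2/3 = 11/3
13 + 1/(11/3) = 13 + 3/11 = 146/11
11 + 1/(146/11) = 11 + 11/146 = 1617/146
9 + 1/(1617/146) = 9 + 146/1617 = 14699/1617

14699/1617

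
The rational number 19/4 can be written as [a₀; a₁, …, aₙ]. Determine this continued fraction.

Repeatedly divide and take the remainder:
⌊19/4⌋ = 4, remainder 3
⌊4/3⌋ = 1, remainder 1
⌊3/1⌋ = 3, remainder 0

[4; 1, 3]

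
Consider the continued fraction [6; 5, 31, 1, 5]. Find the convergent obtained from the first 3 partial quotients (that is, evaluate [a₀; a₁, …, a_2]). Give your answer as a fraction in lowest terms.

a_0 = 6: 6/1
a_1 = 5: 31/5
a_2 = 31: 967/156

967/156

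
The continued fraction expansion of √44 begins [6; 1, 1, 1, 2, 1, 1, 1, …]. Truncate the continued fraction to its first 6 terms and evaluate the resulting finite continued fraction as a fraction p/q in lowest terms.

73/11

a_0 = 6: 6/1
a_1 = 1: 7/1
a_2 = 1: 13/2
a_3 = 1: 20/3
a_4 = 2: 53/8
a_5 = 1: 73/11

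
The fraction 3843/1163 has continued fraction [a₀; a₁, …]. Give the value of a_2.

3843 ÷ 1163 → quotient 3, remainder 354
1163 ÷ 354 → quotient 3, remainder 101
354 ÷ 101 → quotient 3, remainder 51

3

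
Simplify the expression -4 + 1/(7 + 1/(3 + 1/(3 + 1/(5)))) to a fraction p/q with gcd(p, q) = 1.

-1495/387

Starting at the tail and folding back:
Start with 5.
3 + 1/(5/1) = 3 + 1/5 = 16/5
3 + 1/(16/5) = 3 + 5/16 = 53/16
7 + 1/(53/16) = 7 + 16/53 = 387/53
-4 + 1/(387/53) = -4 + 53/387 = -1495/387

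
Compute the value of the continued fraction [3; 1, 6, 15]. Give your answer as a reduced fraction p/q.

409/106

Start with 15.
6 + 1/(15/1) = 6 + 1/15 = 91/15
1 + 1/(91/15) = 1 + 15/91 = 106/91
3 + 1/(106/91) = 3 + 91/106 = 409/106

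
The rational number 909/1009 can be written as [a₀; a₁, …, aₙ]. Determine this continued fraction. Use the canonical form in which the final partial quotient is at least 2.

[0; 1, 9, 11, 9]

Repeatedly divide and take the remainder:
909 = 0·1009 + 909, so a_0 = 0
1009 = 1·909 + 100, so a_1 = 1
909 = 9·100 + 9, so a_2 = 9
100 = 11·9 + 1, so a_3 = 11
9 = 9·1 + 0, so a_4 = 9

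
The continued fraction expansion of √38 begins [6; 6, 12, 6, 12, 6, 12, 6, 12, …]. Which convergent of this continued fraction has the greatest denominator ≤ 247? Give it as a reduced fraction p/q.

a_0 = 6: 6/1  (≤ bound)
a_1 = 6: 37/6  (≤ bound)
a_2 = 12: 450/73  (≤ bound)
a_3 = 6: 2737/444  (> 247, stop)

450/73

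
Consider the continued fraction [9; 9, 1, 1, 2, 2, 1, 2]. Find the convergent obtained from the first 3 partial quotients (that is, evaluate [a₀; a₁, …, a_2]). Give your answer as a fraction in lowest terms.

Start with 1.
9 + 1/(1/1) = 9 + 1/1 = 10/1
9 + 1/(10/1) = 9 + 1/10 = 91/10

91/10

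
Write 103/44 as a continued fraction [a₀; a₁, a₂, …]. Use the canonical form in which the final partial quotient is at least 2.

[2; 2, 1, 14]

Run the Euclidean algorithm, recording each quotient:
103 ÷ 44 → quotient 2, remainder 15
44 ÷ 15 → quotient 2, remainder 14
15 ÷ 14 → quotient 1, remainder 1
14 ÷ 1 → quotient 14, remainder 0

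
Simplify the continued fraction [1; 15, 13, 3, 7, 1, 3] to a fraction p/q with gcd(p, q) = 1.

Start with 3.
1 + 1/(3/1) = 1 + 1/3 = 4/3
7 + 1/(4/3) = 7 + 3/4 = 31/4
3 + 1/(31/4) = 3 + 4/31 = 97/31
13 + 1/(97/31) = 13 + 31/97 = 1292/97
15 + 1/(1292/97) = 15 + 97/1292 = 19477/1292
1 + 1/(19477/1292) = 1 + 1292/19477 = 20769/19477

20769/19477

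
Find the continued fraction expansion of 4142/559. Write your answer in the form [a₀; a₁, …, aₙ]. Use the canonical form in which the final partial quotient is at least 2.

4142 ÷ 559 → quotient 7, remainder 229
559 ÷ 229 → quotient 2, remainder 101
229 ÷ 101 → quotient 2, remainder 27
101 ÷ 27 → quotient 3, remainder 20
27 ÷ 20 → quotient 1, remainder 7
20 ÷ 7 → quotient 2, remainder 6
7 ÷ 6 → quotient 1, remainder 1
6 ÷ 1 → quotient 6, remainder 0

[7; 2, 2, 3, 1, 2, 1, 6]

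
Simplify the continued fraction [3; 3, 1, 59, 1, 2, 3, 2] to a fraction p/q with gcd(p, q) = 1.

a_0 = 3: 3/1
a_1 = 3: 10/3
a_2 = 1: 13/4
a_3 = 59: 777/239
a_4 = 1: 790/243
a_5 = 2: 2357/725
a_6 = 3: 7861/2418
a_7 = 2: 18079/5561

18079/5561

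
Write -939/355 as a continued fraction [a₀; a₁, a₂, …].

[-3; 2, 1, 4, 2, 11]

Repeatedly divide and take the remainder:
-939 ÷ 355 → quotient -3, remainder 126
355 ÷ 126 → quotient 2, remainder 103
126 ÷ 103 → quotient 1, remainder 23
103 ÷ 23 → quotient 4, remainder 11
23 ÷ 11 → quotient 2, remainder 1
11 ÷ 1 → quotient 11, remainder 0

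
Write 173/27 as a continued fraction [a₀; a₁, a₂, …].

Run the Euclidean algorithm, recording each quotient:
173 = 6·27 + 11, so a_0 = 6
27 = 2·11 + 5, so a_1 = 2
11 = 2·5 + 1, so a_2 = 2
5 = 5·1 + 0, so a_3 = 5

[6; 2, 2, 5]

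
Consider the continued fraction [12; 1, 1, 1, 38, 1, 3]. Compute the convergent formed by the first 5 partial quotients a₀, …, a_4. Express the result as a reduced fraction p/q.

1469/116

Start with 38.
1 + 1/(38/1) = 1 + 1/38 = 39/38
1 + 1/(39/38) = 1 + 38/39 = 77/39
1 + 1/(77/39) = 1 + 39/77 = 116/77
12 + 1/(116/77) = 12 + 77/116 = 1469/116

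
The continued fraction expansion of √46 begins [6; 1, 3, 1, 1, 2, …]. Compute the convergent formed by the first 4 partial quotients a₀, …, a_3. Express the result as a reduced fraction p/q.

34/5

Start with 1.
3 + 1/(1/1) = 3 + 1/1 = 4/1
1 + 1/(4/1) = 1 + 1/4 = 5/4
6 + 1/(5/4) = 6 + 4/5 = 34/5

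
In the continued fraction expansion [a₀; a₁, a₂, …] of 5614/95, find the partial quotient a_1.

10

5614 ÷ 95 → quotient 59, remainder 9
95 ÷ 9 → quotient 10, remainder 5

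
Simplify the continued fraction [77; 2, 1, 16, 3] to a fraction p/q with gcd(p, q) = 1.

11833/153

Compute successive convergents:
a_0 = 77: 77/1
a_1 = 2: 155/2
a_2 = 1: 232/3
a_3 = 16: 3867/50
a_4 = 3: 11833/153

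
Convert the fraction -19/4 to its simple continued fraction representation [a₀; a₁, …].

⌊-19/4⌋ = -5, remainder 1
⌊4/1⌋ = 4, remainder 0

[-5; 4]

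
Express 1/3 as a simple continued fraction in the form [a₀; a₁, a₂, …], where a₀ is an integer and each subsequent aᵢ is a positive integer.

Repeatedly divide and take the remainder:
⌊1/3⌋ = 0, remainder 1
⌊3/1⌋ = 3, remainder 0

[0; 3]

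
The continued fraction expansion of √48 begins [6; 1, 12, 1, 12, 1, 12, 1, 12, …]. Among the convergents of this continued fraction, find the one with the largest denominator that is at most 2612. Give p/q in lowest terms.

a_0 = 6: 6/1  (≤ bound)
a_1 = 1: 7/1  (≤ bound)
a_2 = 12: 90/13  (≤ bound)
a_3 = 1: 97/14  (≤ bound)
a_4 = 12: 1254/181  (≤ bound)
a_5 = 1: 1351/195  (≤ bound)
a_6 = 12: 17466/2521  (≤ bound)
a_7 = 1: 18817/2716  (> 2612, stop)

17466/2521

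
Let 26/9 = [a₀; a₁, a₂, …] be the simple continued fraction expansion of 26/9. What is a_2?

26 ÷ 9 → quotient 2, remainder 8
9 ÷ 8 → quotient 1, remainder 1
8 ÷ 1 → quotient 8, remainder 0

8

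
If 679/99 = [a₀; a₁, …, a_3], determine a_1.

1

679 ÷ 99 → quotient 6, remainder 85
99 ÷ 85 → quotient 1, remainder 14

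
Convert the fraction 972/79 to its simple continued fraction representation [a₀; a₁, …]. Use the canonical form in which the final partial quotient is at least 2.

[12; 3, 3, 2, 3]

Run the Euclidean algorithm, recording each quotient:
972 = 12·79 + 24, so a_0 = 12
79 = 3·24 + 7, so a_1 = 3
24 = 3·7 + 3, so a_2 = 3
7 = 2·3 + 1, so a_3 = 2
3 = 3·1 + 0, so a_4 = 3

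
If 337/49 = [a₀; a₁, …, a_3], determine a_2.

Apply division with remainder until the remainder is 0:
337 = 6·49 + 43, so a_0 = 6
49 = 1·43 + 6, so a_1 = 1
43 = 7·6 + 1, so a_2 = 7

7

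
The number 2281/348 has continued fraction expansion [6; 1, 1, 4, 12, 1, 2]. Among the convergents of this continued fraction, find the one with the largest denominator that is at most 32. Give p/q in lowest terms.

List convergents until the denominator exceeds the bound:
a_0 = 6: 6/1  (≤ bound)
a_1 = 1: 7/1  (≤ bound)
a_2 = 1: 13/2  (≤ bound)
a_3 = 4: 59/9  (≤ bound)
a_4 = 12: 721/110  (> 32, stop)

59/9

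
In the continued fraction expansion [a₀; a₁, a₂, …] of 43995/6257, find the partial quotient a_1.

43995 = 7·6257 + 196, so a_0 = 7
6257 = 31·196 + 181, so a_1 = 31

31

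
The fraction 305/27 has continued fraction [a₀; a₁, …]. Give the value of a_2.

2

Run the Euclidean algorithm, recording each quotient:
⌊305/27⌋ = 11, remainder 8
⌊27/8⌋ = 3, remainder 3
⌊8/3⌋ = 2, remainder 2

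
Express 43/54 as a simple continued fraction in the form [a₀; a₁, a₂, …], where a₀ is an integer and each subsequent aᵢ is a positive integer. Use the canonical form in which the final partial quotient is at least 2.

43 = 0·54 + 43, so a_0 = 0
54 = 1·43 + 11, so a_1 = 1
43 = 3·11 + 10, so a_2 = 3
11 = 1·10 + 1, so a_3 = 1
10 = 10·1 + 0, so a_4 = 10

[0; 1, 3, 1, 10]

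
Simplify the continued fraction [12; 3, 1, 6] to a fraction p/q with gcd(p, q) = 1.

Use the convergent recurrence hₖ = aₖ·hₖ₋₁ + hₖ₋₂ (and likewise for the denominators kₖ):
a_0 = 12: 12/1
a_1 = 3: 37/3
a_2 = 1: 49/4
a_3 = 6: 331/27

331/27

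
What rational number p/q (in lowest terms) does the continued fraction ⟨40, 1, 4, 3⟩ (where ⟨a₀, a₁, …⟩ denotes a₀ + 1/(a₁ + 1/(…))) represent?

653/16

Start with 3.
4 + 1/(3/1) = 4 + 1/3 = 13/3
1 + 1/(13/3) = 1 + 3/13 = 16/13
40 + 1/(16/13) = 40 + 13/16 = 653/16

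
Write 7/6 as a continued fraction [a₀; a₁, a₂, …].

[1; 6]

Apply division with remainder until the remainder is 0:
7 ÷ 6 → quotient 1, remainder 1
6 ÷ 1 → quotient 6, remainder 0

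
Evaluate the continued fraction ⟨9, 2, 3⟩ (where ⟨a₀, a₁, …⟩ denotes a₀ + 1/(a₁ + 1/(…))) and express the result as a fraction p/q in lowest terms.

a_0 = 9: 9/1
a_1 = 2: 19/2
a_2 = 3: 66/7

66/7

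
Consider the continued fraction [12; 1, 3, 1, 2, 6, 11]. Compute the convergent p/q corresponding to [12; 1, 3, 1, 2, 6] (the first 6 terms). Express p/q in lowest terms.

1138/89

Use the convergent recurrence hₖ = aₖ·hₖ₋₁ + hₖ₋₂ (and likewise for the denominators kₖ):
a_0 = 12: 12/1
a_1 = 1: 13/1
a_2 = 3: 51/4
a_3 = 1: 64/5
a_4 = 2: 179/14
a_5 = 6: 1138/89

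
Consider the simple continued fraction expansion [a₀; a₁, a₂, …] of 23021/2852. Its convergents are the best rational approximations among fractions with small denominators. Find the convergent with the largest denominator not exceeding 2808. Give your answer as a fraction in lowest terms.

6401/793

a_0 = 8: 8/1  (≤ bound)
a_1 = 13: 105/13  (≤ bound)
a_2 = 1: 113/14  (≤ bound)
a_3 = 10: 1235/153  (≤ bound)
a_4 = 2: 2583/320  (≤ bound)
a_5 = 1: 3818/473  (≤ bound)
a_6 = 1: 6401/793  (≤ bound)
a_7 = 3: 23021/2852  (> 2808, stop)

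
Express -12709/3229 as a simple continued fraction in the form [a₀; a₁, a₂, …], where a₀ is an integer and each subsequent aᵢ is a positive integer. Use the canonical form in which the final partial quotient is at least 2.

⌊-12709/3229⌋ = -4, remainder 207
⌊3229/207⌋ = 15, remainder 124
⌊207/124⌋ = 1, remainder 83
⌊124/83⌋ = 1, remainder 41
⌊83/41⌋ = 2, remainder 1
⌊41/1⌋ = 41, remainder 0

[-4; 15, 1, 1, 2, 41]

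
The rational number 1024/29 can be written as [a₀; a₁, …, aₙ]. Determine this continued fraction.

1024 = 35·29 + 9, so a_0 = 35
29 = 3·9 + 2, so a_1 = 3
9 = 4·2 + 1, so a_2 = 4
2 = 2·1 + 0, so a_3 = 2

[35; 3, 4, 2]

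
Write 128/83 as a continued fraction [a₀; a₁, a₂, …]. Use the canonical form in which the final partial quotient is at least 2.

128 = 1·83 + 45, so a_0 = 1
83 = 1·45 + 38, so a_1 = 1
45 = 1·38 + 7, so a_2 = 1
38 = 5·7 + 3, so a_3 = 5
7 = 2·3 + 1, so a_4 = 2
3 = 3·1 + 0, so a_5 = 3

[1; 1, 1, 5, 2, 3]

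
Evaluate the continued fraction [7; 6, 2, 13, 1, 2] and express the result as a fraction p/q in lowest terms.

3942/551

a_0 = 7: 7/1
a_1 = 6: 43/6
a_2 = 2: 93/13
a_3 = 13: 1252/175
a_4 = 1: 1345/188
a_5 = 2: 3942/551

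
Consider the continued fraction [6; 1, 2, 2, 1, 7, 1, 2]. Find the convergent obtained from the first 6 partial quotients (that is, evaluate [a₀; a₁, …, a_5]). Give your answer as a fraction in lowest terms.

Use the convergent recurrence hₖ = aₖ·hₖ₋₁ + hₖ₋₂ (and likewise for the denominators kₖ):
a_0 = 6: 6/1
a_1 = 1: 7/1
a_2 = 2: 20/3
a_3 = 2: 47/7
a_4 = 1: 67/10
a_5 = 7: 516/77

516/77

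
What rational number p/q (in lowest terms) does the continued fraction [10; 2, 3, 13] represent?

Compute successive convergents:
a_0 = 10: 10/1
a_1 = 2: 21/2
a_2 = 3: 73/7
a_3 = 13: 970/93

970/93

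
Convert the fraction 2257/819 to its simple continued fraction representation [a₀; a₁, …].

2257 ÷ 819 → quotient 2, remainder 619
819 ÷ 619 → quotient 1, remainder 200
619 ÷ 200 → quotient 3, remainder 19
200 ÷ 19 → quotient 10, remainder 10
19 ÷ 10 → quotient 1, remainder 9
10 ÷ 9 → quotient 1, remainder 1
9 ÷ 1 → quotient 9, remainder 0

[2; 1, 3, 10, 1, 1, 9]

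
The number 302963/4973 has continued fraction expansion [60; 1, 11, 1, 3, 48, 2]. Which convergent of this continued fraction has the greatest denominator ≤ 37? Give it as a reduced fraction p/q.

a_0 = 60: 60/1  (≤ bound)
a_1 = 1: 61/1  (≤ bound)
a_2 = 11: 731/12  (≤ bound)
a_3 = 1: 792/13  (≤ bound)
a_4 = 3: 3107/51  (> 37, stop)

792/13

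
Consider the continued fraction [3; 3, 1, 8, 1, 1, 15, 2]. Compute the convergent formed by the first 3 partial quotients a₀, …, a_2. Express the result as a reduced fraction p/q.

Starting at the tail and folding back:
Start with 1.
3 + 1/(1/1) = 3 + 1/1 = 4/1
3 + 1/(4/1) = 3 + 1/4 = 13/4

13/4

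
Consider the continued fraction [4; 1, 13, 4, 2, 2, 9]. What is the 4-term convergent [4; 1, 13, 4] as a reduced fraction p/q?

281/57

Start with 4.
13 + 1/(4/1) = 13 + 1/4 = 53/4
1 + 1/(53/4) = 1 + 4/53 = 57/53
4 + 1/(57/53) = 4 + 53/57 = 281/57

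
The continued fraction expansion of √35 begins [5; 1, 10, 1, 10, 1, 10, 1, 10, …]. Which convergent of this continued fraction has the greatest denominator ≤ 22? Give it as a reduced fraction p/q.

List convergents until the denominator exceeds the bound:
a_0 = 5: 5/1  (≤ bound)
a_1 = 1: 6/1  (≤ bound)
a_2 = 10: 65/11  (≤ bound)
a_3 = 1: 71/12  (≤ bound)
a_4 = 10: 775/131  (> 22, stop)

71/12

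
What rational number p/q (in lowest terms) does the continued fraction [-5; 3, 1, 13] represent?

Start with 13.
1 + 1/(13/1) = 1 + 1/13 = 14/13
3 + 1/(14/13) = 3 + 13/14 = 55/14
-5 + 1/(55/14) = -5 + 14/55 = -261/55

-261/55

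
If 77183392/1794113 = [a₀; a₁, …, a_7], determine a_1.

77183392 = 43·1794113 + 36533, so a_0 = 43
1794113 = 49·36533 + 3996, so a_1 = 49

49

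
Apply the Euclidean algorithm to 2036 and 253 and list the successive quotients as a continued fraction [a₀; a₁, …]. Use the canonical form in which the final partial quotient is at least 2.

2036 = 8·253 + 12, so a_0 = 8
253 = 21·12 + 1, so a_1 = 21
12 = 12·1 + 0, so a_2 = 12

[8; 21, 12]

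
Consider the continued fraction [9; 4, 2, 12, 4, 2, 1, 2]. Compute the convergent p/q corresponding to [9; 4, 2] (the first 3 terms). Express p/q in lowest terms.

Build up convergents one term at a time:
a_0 = 9: 9/1
a_1 = 4: 37/4
a_2 = 2: 83/9

83/9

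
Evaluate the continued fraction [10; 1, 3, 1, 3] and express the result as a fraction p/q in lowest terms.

Starting at the tail and folding back:
Start with 3.
1 + 1/(3/1) = 1 + 1/3 = 4/3
3 + 1/(4/3) = 3 + 3/4 = 15/4
1 + 1/(15/4) = 1 + 4/15 = 19/15
10 + 1/(19/15) = 10 + 15/19 = 205/19

205/19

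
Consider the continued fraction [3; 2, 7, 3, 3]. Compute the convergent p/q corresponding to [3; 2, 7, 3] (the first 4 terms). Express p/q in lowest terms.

163/47

Start with 3.
7 + 1/(3/1) = 7 + 1/3 = 22/3
2 + 1/(22/3) = 2 + 3/22 = 47/22
3 + 1/(47/22) = 3 + 22/47 = 163/47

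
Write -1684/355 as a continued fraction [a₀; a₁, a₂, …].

-1684 = -5·355 + 91, so a_0 = -5
355 = 3·91 + 82, so a_1 = 3
91 = 1·82 + 9, so a_2 = 1
82 = 9·9 + 1, so a_3 = 9
9 = 9·1 + 0, so a_4 = 9

[-5; 3, 1, 9, 9]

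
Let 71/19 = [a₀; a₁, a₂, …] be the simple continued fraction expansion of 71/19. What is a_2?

2

⌊71/19⌋ = 3, remainder 14
⌊19/14⌋ = 1, remainder 5
⌊14/5⌋ = 2, remainder 4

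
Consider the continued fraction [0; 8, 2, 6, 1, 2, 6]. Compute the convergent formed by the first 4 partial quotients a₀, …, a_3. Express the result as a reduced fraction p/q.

13/110

a_0 = 0: 0/1
a_1 = 8: 1/8
a_2 = 2: 2/17
a_3 = 6: 13/110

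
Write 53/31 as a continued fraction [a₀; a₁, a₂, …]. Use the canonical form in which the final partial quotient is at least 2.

[1; 1, 2, 2, 4]

Run the Euclidean algorithm, recording each quotient:
⌊53/31⌋ = 1, remainder 22
⌊31/22⌋ = 1, remainder 9
⌊22/9⌋ = 2, remainder 4
⌊9/4⌋ = 2, remainder 1
⌊4/1⌋ = 4, remainder 0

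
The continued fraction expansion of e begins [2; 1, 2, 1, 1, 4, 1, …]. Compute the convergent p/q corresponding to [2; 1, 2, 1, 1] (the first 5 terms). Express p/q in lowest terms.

Build up convergents one term at a time:
a_0 = 2: 2/1
a_1 = 1: 3/1
a_2 = 2: 8/3
a_3 = 1: 11/4
a_4 = 1: 19/7

19/7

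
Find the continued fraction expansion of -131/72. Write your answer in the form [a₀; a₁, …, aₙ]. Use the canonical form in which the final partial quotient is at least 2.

Repeatedly divide and take the remainder:
⌊-131/72⌋ = -2, remainder 13
⌊72/13⌋ = 5, remainder 7
⌊13/7⌋ = 1, remainder 6
⌊7/6⌋ = 1, remainder 1
⌊6/1⌋ = 6, remainder 0

[-2; 5, 1, 1, 6]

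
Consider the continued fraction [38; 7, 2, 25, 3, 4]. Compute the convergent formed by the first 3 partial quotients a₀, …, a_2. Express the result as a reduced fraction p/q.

572/15

Start with 2.
7 + 1/(2/1) = 7 + 1/2 = 15/2
38 + 1/(15/2) = 38 + 2/15 = 572/15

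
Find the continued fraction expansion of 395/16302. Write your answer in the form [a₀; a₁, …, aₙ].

395 = 0·16302 + 395, so a_0 = 0
16302 = 41·395 + 107, so a_1 = 41
395 = 3·107 + 74, so a_2 = 3
107 = 1·74 + 33, so a_3 = 1
74 = 2·33 + 8, so a_4 = 2
33 = 4·8 + 1, so a_5 = 4
8 = 8·1 + 0, so a_6 = 8

[0; 41, 3, 1, 2, 4, 8]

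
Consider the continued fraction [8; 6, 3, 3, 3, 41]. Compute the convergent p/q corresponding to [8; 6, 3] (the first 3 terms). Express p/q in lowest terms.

155/19

Start with 3.
6 + 1/(3/1) = 6 + 1/3 = 19/3
8 + 1/(19/3) = 8 + 3/19 = 155/19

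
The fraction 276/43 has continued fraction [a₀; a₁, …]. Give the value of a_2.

⌊276/43⌋ = 6, remainder 18
⌊43/18⌋ = 2, remainder 7
⌊18/7⌋ = 2, remainder 4

2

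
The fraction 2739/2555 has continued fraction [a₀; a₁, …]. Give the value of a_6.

2739 = 1·2555 + 184, so a_0 = 1
2555 = 13·184 + 163, so a_1 = 13
184 = 1·163 + 21, so a_2 = 1
163 = 7·21 + 16, so a_3 = 7
21 = 1·16 + 5, so a_4 = 1
16 = 3·5 + 1, so a_5 = 3
5 = 5·1 + 0, so a_6 = 5

5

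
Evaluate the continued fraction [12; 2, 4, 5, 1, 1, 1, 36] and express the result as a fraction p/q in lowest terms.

Start with 36.
1 + 1/(36/1) = 1 + 1/36 = 37/36
1 + 1/(37/36) = 1 + 36/37 = 73/37
1 + 1/(73/37) = 1 + 37/73 = 110/73
5 + 1/(110/73) = 5 + 73/110 = 623/110
4 + 1/(623/110) = 4 + 110/623 = 2602/623
2 + 1/(2602/623) = 2 + 623/2602 = 5827/2602
12 + 1/(5827/2602) = 12 + 2602/5827 = 72526/5827

72526/5827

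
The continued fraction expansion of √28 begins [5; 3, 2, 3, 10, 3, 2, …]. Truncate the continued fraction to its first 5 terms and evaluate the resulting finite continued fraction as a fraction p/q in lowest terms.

1307/247

Build up convergents one term at a time:
a_0 = 5: 5/1
a_1 = 3: 16/3
a_2 = 2: 37/7
a_3 = 3: 127/24
a_4 = 10: 1307/247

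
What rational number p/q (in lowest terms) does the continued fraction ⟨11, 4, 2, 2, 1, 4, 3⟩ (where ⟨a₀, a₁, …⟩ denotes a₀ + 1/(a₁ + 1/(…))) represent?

5265/469

Start with 3.
4 + 1/(3/1) = 4 + 1/3 = 13/3
1 + 1/(13/3) = 1 + 3/13 = 16/13
2 + 1/(16/13) = 2 + 13/16 = 45/16
2 + 1/(45/16) = 2 + 16/45 = 106/45
4 + 1/(106/45) = 4 + 45/106 = 469/106
11 + 1/(469/106) = 11 + 106/469 = 5265/469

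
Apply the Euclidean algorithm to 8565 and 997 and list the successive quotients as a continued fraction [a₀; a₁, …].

Repeatedly divide and take the remainder:
⌊8565/997⌋ = 8, remainder 589
⌊997/589⌋ = 1, remainder 408
⌊589/408⌋ = 1, remainder 181
⌊408/181⌋ = 2, remainder 46
⌊181/46⌋ = 3, remainder 43
⌊46/43⌋ = 1, remainder 3
⌊43/3⌋ = 14, remainder 1
⌊3/1⌋ = 3, remainder 0

[8; 1, 1, 2, 3, 1, 14, 3]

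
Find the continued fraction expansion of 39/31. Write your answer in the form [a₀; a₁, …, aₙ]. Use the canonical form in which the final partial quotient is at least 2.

[1; 3, 1, 7]

39 = 1·31 + 8, so a_0 = 1
31 = 3·8 + 7, so a_1 = 3
8 = 1·7 + 1, so a_2 = 1
7 = 7·1 + 0, so a_3 = 7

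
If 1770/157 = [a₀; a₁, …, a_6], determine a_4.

Repeatedly divide and take the remainder:
⌊1770/157⌋ = 11, remainder 43
⌊157/43⌋ = 3, remainder 28
⌊43/28⌋ = 1, remainder 15
⌊28/15⌋ = 1, remainder 13
⌊15/13⌋ = 1, remainder 2

1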